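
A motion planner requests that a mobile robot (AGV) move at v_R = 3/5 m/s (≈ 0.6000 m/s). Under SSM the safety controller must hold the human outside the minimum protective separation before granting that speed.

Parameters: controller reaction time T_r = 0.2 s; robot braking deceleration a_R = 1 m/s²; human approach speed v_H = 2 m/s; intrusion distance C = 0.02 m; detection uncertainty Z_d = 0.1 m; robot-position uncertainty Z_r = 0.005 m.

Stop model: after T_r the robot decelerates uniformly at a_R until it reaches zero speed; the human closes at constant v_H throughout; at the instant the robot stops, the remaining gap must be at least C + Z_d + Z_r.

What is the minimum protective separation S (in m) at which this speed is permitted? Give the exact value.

T_s = v_R/a_R = (3/5)/1 = 0.6000 s
robot in T_r: 0.6000·0.2000 = 0.1200 m
robot under decel: 0.6000²/(2·1.0000) = 0.1800 m
human over T_r+T_s: 2.0000·(0.2000+0.6000) = 1.6000 m
margins: 0.0200+0.1000+0.0050 = 0.1250 m
S_min ≈ 0.1200+0.1800+1.6000+0.1250  ⇒  S_min = 81/40 m

S_min = 81/40 m = 2.0250 m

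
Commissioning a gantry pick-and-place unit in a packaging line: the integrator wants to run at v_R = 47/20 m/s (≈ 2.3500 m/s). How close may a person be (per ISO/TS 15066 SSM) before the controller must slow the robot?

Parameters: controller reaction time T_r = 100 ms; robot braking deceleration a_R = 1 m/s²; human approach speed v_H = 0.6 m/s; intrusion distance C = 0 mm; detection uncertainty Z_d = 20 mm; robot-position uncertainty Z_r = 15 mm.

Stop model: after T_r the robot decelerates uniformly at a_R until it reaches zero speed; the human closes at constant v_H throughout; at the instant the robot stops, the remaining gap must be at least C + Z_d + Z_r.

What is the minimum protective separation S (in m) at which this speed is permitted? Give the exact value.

T_s = v_R/a_R = (47/20)/1 = 2.3500 s
robot covers v_R·T_r = 2.3500·0.1000 = 0.2350 m before braking
robot under decel: 2.3500²/(2·1.0000) = 2.7612 m
human over T_r+T_s: 0.6000·(0.1000+2.3500) = 1.4700 m
margins: 0.0000+0.0200+0.0150 = 0.0350 m
S_min ≈ 0.2350+2.7612+1.4700+0.0350  ⇒  S_min = 3601/800 m

S_min = 3601/800 m = 4.5012 m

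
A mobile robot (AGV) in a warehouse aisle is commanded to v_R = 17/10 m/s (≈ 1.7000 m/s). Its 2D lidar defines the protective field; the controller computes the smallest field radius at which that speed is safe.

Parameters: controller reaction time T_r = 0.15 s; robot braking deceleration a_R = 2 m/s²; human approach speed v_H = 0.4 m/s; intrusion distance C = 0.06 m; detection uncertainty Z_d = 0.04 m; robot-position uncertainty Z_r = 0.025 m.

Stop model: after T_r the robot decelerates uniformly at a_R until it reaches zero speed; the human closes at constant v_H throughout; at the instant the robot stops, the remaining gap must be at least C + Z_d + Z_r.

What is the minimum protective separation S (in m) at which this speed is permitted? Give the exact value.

S_min = 601/400 m = 1.5025 m

braking lasts T_s = (17/10)/2 = 0.8500 s
robot covers v_R·T_r = 1.7000·0.1500 = 0.2550 m before braking
robot under decel: 1.7000²/(2·2.0000) = 0.7225 m
human closes 0.4000·1.0000 = 0.4000 m
C+Z_d+Z_r = 0.0600+0.0400+0.0250 = 0.1250 m
S_min ≈ 0.2550+0.7225+0.4000+0.1250  ⇒  S_min = 601/400 m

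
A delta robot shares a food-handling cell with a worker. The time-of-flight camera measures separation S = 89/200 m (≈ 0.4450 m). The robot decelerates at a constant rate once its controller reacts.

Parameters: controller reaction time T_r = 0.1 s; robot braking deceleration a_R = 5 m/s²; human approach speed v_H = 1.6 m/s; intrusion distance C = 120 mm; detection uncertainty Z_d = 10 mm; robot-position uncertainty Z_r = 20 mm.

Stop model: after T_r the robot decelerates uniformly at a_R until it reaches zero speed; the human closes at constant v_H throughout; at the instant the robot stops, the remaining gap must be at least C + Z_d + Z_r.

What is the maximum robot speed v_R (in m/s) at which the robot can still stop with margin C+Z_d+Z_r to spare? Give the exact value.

collect terms ⇒ (1/10)·v_R² + (21/50)·v_R + (-27/200) = 0
  disc = (21/50)² − 4·(1/10)·(-27/200) = 144/625 ; √disc = 12/25
  v_R = (−(21/50) + 12/25) / (2·(1/10)) = 3/10 m/s
check:
braking lasts T_s = (3/10)/5 = 0.0600 s
robot in T_r: 0.3000·0.1000 = 0.0300 m
braking distance = 0.3000²/(2·5.0000) = 0.0090 m
human over T_r+T_s: 1.6000·(0.1000+0.0600) = 0.2560 m
margins: 0.1200+0.0100+0.0200 = 0.1500 m
sum ≈ 0.0300+0.0090+0.2560+0.1500 ≈ 0.4450 m = S ✓

v_R_max = 3/10 m/s = 0.3000 m/s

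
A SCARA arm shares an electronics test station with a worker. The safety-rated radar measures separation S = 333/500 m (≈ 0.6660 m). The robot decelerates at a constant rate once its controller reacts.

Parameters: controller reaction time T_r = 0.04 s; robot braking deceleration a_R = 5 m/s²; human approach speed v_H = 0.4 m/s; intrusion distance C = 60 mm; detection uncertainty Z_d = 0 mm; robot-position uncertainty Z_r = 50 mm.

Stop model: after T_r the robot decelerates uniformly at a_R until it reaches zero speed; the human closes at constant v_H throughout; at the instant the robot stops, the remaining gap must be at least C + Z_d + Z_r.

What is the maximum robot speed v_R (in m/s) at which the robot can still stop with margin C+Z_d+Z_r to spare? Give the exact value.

collect terms ⇒ (1/10)·v_R² + (3/25)·v_R + (-27/50) = 0
  disc = (3/25)² − 4·(1/10)·(-27/50) = 144/625 ; √disc = 12/25
  v_R = (−(3/25) + 12/25) / (2·(1/10)) = 9/5 m/s
check:
stop time T_s = (9/5)/5 = 0.3600 s
robot covers v_R·T_r = 1.8000·0.0400 = 0.0720 m before braking
robot under decel: 1.8000²/(2·5.0000) = 0.3240 m
human closes 0.4000·0.4000 = 0.1600 m
C+Z_d+Z_r = 0.0600+0.0000+0.0500 = 0.1100 m
sum ≈ 0.0720+0.3240+0.1600+0.1100 ≈ 0.6660 m = S ✓

v_R_max = 9/5 m/s = 1.8000 m/s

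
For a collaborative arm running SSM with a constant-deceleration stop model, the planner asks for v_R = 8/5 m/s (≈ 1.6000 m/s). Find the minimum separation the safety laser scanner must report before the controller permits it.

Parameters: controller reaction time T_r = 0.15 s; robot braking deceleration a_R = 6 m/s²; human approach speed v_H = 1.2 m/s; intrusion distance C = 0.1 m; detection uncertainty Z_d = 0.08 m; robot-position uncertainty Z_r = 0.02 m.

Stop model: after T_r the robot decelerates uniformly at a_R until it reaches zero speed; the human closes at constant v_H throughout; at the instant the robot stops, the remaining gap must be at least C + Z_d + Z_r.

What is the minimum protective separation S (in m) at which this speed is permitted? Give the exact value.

T_s = v_R/a_R = (8/5)/6 = 0.2667 s
robot covers v_R·T_r = 1.6000·0.1500 = 0.2400 m before braking
braking distance = 1.6000²/(2·6.0000) = 0.2133 m
person approaches 1.2000·(0.1500+0.2667) = 0.5000 m
margins: 0.1000+0.0800+0.0200 = 0.2000 m
S_min ≈ 0.2400+0.2133+0.5000+0.2000  ⇒  S_min = 173/150 m

S_min = 173/150 m = 1.1533 m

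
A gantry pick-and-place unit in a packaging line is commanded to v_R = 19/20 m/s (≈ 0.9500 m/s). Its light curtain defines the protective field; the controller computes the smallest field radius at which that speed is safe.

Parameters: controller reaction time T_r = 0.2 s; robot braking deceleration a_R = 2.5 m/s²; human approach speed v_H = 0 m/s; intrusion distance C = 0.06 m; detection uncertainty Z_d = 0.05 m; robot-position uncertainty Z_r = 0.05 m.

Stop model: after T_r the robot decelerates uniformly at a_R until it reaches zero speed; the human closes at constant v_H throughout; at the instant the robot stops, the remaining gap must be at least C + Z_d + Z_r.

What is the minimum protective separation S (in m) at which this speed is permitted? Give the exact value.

T_s = v_R/a_R = (19/20)/(5/2) = 0.3800 s
robot in T_r: 0.9500·0.2000 = 0.1900 m
robot covers 0.9500·0.3800 − ½·2.5000·0.3800² = 0.1805 m while stopping
human over T_r+T_s: 0.0000·(0.2000+0.3800) = 0.0000 m
residual clearance needed = 0.0600+0.0500+0.0500 = 0.1600 m
S_min ≈ 0.1900+0.1805+0.0000+0.1600  ⇒  S_min = 1061/2000 m

S_min = 1061/2000 m = 0.5305 m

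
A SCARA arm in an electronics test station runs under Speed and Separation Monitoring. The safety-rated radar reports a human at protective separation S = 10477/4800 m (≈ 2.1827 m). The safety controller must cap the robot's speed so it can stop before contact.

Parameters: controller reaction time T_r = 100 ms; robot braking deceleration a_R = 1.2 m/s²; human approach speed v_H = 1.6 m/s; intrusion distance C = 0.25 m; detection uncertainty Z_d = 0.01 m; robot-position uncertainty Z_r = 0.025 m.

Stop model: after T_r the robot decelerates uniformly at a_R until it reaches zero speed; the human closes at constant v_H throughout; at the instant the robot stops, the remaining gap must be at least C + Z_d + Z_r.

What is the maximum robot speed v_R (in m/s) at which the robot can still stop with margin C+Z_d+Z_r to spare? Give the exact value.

v_R_max = 19/20 m/s = 0.9500 m/s

quadratic (5/12)·v² + (43/30)·v + (-8341/4800) = 0
  disc = (43/30)² − 4·(5/12)·(-8341/4800) = 7921/1600 ; √disc = 89/40
  v_R = (−(43/30) + 89/40) / (2·(5/12)) = 19/20 m/s
check:
braking lasts T_s = (19/20)/(6/5) = 0.7917 s
robot covers v_R·T_r = 0.9500·0.1000 = 0.0950 m before braking
braking distance = 0.9500²/(2·1.2000) = 0.3760 m
person approaches 1.6000·(0.1000+0.7917) = 1.4267 m
residual clearance needed = 0.2500+0.0100+0.0250 = 0.2850 m
sum ≈ 0.0950+0.3760+1.4267+0.2850 ≈ 2.1827 m = S ✓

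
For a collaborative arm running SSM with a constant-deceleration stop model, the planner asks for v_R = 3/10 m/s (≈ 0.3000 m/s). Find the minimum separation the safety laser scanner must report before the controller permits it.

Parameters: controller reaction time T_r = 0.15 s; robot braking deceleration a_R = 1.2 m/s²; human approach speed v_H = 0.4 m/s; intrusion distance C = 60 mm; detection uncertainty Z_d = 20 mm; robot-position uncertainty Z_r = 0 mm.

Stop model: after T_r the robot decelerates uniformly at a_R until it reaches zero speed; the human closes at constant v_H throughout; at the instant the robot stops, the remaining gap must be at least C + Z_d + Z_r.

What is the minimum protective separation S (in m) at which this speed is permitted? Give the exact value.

T_s = v_R/a_R = (3/10)/(6/5) = 0.2500 s
robot covers v_R·T_r = 0.3000·0.1500 = 0.0450 m before braking
braking distance = 0.3000²/(2·1.2000) = 0.0375 m
person approaches 0.4000·(0.1500+0.2500) = 0.1600 m
C+Z_d+Z_r = 0.0600+0.0200+0.0000 = 0.0800 m
S_min ≈ 0.0450+0.0375+0.1600+0.0800  ⇒  S_min = 129/400 m

S_min = 129/400 m = 0.3225 m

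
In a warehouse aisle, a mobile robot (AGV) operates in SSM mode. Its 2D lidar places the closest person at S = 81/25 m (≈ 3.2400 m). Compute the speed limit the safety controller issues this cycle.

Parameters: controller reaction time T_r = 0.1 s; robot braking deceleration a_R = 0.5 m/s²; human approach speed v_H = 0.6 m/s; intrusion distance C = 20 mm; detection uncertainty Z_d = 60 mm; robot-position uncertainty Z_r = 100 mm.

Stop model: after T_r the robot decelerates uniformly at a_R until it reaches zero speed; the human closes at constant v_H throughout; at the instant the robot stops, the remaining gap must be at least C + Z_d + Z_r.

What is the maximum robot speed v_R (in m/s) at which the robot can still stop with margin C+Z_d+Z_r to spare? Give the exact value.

v_R_max = 6/5 m/s = 1.2000 m/s

at the boundary: (1)·v² + (13/10)·v + (-3) = 0
  disc = (13/10)² − 4·(1)·(-3) = 1369/100 ; √disc = 37/10
  v_R = (−(13/10) + 37/10) / (2·(1)) = 6/5 m/s
check:
braking lasts T_s = (6/5)/(1/2) = 2.4000 s
robot covers v_R·T_r = 1.2000·0.1000 = 0.1200 m before braking
robot covers 1.2000·2.4000 − ½·0.5000·2.4000² = 1.4400 m while stopping
human closes 0.6000·2.5000 = 1.5000 m
residual clearance needed = 0.0200+0.0600+0.1000 = 0.1800 m
sum ≈ 0.1200+1.4400+1.5000+0.1800 ≈ 3.2400 m = S ✓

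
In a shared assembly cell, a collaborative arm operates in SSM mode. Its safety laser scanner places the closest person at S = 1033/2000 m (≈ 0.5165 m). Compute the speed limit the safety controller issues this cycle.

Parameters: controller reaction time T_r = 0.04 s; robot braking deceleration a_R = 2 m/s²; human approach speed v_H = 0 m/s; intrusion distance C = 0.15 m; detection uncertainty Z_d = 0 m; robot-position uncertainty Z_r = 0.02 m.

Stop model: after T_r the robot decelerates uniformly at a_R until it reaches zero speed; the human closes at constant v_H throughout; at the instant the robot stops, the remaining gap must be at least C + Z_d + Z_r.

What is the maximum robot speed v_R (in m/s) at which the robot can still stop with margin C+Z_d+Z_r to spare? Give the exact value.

collect terms ⇒ (1/4)·v_R² + (1/25)·v_R + (-693/2000) = 0
  disc = (1/25)² − 4·(1/4)·(-693/2000) = 3481/10000 ; √disc = 59/100
  v_R = (−(1/25) + 59/100) / (2·(1/4)) = 11/10 m/s
check:
stop time T_s = (11/10)/2 = 0.5500 s
robot in T_r: 1.1000·0.0400 = 0.0440 m
robot under decel: 1.1000²/(2·2.0000) = 0.3025 m
human closes 0.0000·0.5900 = 0.0000 m
C+Z_d+Z_r = 0.1500+0.0000+0.0200 = 0.1700 m
sum ≈ 0.0440+0.3025+0.0000+0.1700 ≈ 0.5165 m = S ✓

v_R_max = 11/10 m/s = 1.1000 m/s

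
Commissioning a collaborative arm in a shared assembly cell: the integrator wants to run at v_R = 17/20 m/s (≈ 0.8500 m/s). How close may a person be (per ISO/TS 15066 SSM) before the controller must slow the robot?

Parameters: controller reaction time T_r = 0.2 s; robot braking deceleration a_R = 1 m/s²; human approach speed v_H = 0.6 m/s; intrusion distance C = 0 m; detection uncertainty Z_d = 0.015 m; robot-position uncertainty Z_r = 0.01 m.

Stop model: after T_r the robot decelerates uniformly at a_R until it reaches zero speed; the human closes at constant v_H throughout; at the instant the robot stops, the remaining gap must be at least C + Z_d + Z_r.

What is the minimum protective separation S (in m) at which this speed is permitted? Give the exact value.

S_min = 949/800 m = 1.1863 m

T_s = v_R/a_R = (17/20)/1 = 0.8500 s
robot in T_r: 0.8500·0.2000 = 0.1700 m
robot covers 0.8500·0.8500 − ½·1.0000·0.8500² = 0.3613 m while stopping
human over T_r+T_s: 0.6000·(0.2000+0.8500) = 0.6300 m
residual clearance needed = 0.0000+0.0150+0.0100 = 0.0250 m
S_min ≈ 0.1700+0.3613+0.6300+0.0250  ⇒  S_min = 949/800 m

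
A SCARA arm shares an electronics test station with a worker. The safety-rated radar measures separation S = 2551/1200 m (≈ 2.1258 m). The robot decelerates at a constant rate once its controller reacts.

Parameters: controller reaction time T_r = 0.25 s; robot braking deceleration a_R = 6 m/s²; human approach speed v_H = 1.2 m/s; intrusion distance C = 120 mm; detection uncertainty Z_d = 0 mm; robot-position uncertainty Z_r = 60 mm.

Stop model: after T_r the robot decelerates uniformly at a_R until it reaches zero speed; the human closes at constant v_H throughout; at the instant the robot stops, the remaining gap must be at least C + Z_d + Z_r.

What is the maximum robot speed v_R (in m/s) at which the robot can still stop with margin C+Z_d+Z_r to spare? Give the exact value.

at the boundary: (1/12)·v² + (9/20)·v + (-79/48) = 0
  disc = (9/20)² − 4·(1/12)·(-79/48) = 169/225 ; √disc = 13/15
  v_R = (−(9/20) + 13/15) / (2·(1/12)) = 5/2 m/s
check:
braking lasts T_s = (5/2)/6 = 0.4167 s
robot in T_r: 2.5000·0.2500 = 0.6250 m
robot under decel: 2.5000²/(2·6.0000) = 0.5208 m
person approaches 1.2000·(0.2500+0.4167) = 0.8000 m
margins: 0.1200+0.0000+0.0600 = 0.1800 m
sum ≈ 0.6250+0.5208+0.8000+0.1800 ≈ 2.1258 m = S ✓

v_R_max = 5/2 m/s = 2.5000 m/s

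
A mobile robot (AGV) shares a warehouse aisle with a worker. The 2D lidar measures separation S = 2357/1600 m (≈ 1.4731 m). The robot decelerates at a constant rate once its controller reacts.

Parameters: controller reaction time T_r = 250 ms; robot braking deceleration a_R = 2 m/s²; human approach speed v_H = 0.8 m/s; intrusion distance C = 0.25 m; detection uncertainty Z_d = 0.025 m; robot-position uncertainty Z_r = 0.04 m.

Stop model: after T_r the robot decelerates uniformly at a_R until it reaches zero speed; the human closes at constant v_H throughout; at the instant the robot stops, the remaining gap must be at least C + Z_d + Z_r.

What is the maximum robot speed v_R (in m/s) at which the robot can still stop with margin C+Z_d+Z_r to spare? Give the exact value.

v_R_max = 21/20 m/s = 1.0500 m/s

collect terms ⇒ (1/4)·v_R² + (13/20)·v_R + (-1533/1600) = 0
  disc = (13/20)² − 4·(1/4)·(-1533/1600) = 2209/1600 ; √disc = 47/40
  v_R = (−(13/20) + 47/40) / (2·(1/4)) = 21/20 m/s
check:
T_s = v_R/a_R = (21/20)/2 = 0.5250 s
robot covers v_R·T_r = 1.0500·0.2500 = 0.2625 m before braking
robot covers 1.0500·0.5250 − ½·2.0000·0.5250² = 0.2756 m while stopping
person approaches 0.8000·(0.2500+0.5250) = 0.6200 m
C+Z_d+Z_r = 0.2500+0.0250+0.0400 = 0.3150 m
sum ≈ 0.2625+0.2756+0.6200+0.3150 ≈ 1.4731 m = S ✓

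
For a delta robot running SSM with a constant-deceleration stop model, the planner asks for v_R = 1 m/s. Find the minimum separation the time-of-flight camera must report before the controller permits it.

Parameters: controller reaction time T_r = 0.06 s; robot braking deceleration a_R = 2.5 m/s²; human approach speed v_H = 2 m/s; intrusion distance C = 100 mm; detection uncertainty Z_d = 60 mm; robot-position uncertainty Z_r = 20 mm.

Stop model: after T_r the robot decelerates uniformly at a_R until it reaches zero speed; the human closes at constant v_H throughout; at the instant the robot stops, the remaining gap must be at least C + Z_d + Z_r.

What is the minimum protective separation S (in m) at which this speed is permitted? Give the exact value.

S_min = 34/25 m = 1.3600 m

T_s = v_R/a_R = 1/(5/2) = 0.4000 s
robot covers v_R·T_r = 1.0000·0.0600 = 0.0600 m before braking
braking distance = 1.0000²/(2·2.5000) = 0.2000 m
person approaches 2.0000·(0.0600+0.4000) = 0.9200 m
margins: 0.1000+0.0600+0.0200 = 0.1800 m
S_min ≈ 0.0600+0.2000+0.9200+0.1800  ⇒  S_min = 34/25 m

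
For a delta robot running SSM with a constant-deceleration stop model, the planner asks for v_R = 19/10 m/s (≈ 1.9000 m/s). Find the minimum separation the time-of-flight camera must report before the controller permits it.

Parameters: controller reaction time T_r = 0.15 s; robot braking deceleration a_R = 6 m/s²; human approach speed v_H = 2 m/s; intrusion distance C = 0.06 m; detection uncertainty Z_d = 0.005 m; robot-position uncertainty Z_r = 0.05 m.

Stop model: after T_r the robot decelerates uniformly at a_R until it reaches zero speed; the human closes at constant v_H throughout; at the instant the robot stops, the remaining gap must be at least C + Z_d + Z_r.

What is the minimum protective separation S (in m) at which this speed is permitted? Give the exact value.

T_s = v_R/a_R = (19/10)/6 = 0.3167 s
robot in T_r: 1.9000·0.1500 = 0.2850 m
robot under decel: 1.9000²/(2·6.0000) = 0.3008 m
person approaches 2.0000·(0.1500+0.3167) = 0.9333 m
margins: 0.0600+0.0050+0.0500 = 0.1150 m
S_min ≈ 0.2850+0.3008+0.9333+0.1150  ⇒  S_min = 1961/1200 m

S_min = 1961/1200 m = 1.6342 m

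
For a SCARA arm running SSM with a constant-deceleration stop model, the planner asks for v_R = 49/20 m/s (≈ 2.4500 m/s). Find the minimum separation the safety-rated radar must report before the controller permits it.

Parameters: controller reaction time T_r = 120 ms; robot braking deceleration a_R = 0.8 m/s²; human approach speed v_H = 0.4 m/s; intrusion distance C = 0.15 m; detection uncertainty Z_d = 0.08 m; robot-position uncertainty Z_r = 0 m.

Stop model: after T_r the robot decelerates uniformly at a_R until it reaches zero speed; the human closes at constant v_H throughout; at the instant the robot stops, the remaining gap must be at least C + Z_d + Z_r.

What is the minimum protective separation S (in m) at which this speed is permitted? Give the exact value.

S_min = 88777/16000 m = 5.5486 m

T_s = v_R/a_R = (49/20)/(4/5) = 3.0625 s
reaction-phase robot travel = 2.4500·0.1200 = 0.2940 m
robot under decel: 2.4500²/(2·0.8000) = 3.7516 m
human closes 0.4000·3.1825 = 1.2730 m
C+Z_d+Z_r = 0.1500+0.0800+0.0000 = 0.2300 m
S_min ≈ 0.2940+3.7516+1.2730+0.2300  ⇒  S_min = 88777/16000 m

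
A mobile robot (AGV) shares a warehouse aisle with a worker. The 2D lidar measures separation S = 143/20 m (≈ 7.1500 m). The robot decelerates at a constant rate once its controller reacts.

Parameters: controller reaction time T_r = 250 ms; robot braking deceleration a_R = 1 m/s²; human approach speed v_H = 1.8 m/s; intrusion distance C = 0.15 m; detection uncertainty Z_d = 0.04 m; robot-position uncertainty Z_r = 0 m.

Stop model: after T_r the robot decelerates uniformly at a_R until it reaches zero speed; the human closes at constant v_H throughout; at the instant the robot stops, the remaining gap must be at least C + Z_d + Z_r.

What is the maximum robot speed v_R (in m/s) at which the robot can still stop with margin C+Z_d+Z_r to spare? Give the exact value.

v_R_max = 21/10 m/s = 2.1000 m/s

quadratic (1/2)·v² + (41/20)·v + (-651/100) = 0
  disc = (41/20)² − 4·(1/2)·(-651/100) = 6889/400 ; √disc = 83/20
  v_R = (−(41/20) + 83/20) / (2·(1/2)) = 21/10 m/s
check:
stop time T_s = (21/10)/1 = 2.1000 s
reaction-phase robot travel = 2.1000·0.2500 = 0.5250 m
robot covers 2.1000·2.1000 − ½·1.0000·2.1000² = 2.2050 m while stopping
human over T_r+T_s: 1.8000·(0.2500+2.1000) = 4.2300 m
margins: 0.1500+0.0400+0.0000 = 0.1900 m
sum ≈ 0.5250+2.2050+4.2300+0.1900 ≈ 7.1500 m = S ✓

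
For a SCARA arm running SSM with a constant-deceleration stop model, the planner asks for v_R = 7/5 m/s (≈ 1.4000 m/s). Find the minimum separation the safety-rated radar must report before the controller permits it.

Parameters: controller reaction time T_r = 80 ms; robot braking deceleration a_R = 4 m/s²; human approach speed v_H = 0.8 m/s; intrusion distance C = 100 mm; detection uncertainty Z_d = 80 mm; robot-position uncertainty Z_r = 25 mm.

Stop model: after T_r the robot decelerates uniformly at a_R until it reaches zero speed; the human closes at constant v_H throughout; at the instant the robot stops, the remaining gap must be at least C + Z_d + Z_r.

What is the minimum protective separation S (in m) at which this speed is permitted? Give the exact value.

S_min = 453/500 m = 0.9060 m

braking lasts T_s = (7/5)/4 = 0.3500 s
robot in T_r: 1.4000·0.0800 = 0.1120 m
braking distance = 1.4000²/(2·4.0000) = 0.2450 m
human over T_r+T_s: 0.8000·(0.0800+0.3500) = 0.3440 m
residual clearance needed = 0.1000+0.0800+0.0250 = 0.2050 m
S_min ≈ 0.1120+0.2450+0.3440+0.2050  ⇒  S_min = 453/500 m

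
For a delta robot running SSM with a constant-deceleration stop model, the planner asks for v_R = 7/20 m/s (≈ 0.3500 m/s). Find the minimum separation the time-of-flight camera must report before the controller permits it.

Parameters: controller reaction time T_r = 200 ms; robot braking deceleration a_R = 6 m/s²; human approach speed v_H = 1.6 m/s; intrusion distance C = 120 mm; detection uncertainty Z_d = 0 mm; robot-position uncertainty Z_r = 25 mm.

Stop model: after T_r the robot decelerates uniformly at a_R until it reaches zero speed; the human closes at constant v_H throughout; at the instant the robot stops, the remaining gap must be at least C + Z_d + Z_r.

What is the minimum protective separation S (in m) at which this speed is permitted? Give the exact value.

stop time T_s = (7/20)/6 = 0.0583 s
robot covers v_R·T_r = 0.3500·0.2000 = 0.0700 m before braking
robot under decel: 0.3500²/(2·6.0000) = 0.0102 m
human over T_r+T_s: 1.6000·(0.2000+0.0583) = 0.4133 m
residual clearance needed = 0.1200+0.0000+0.0250 = 0.1450 m
S_min ≈ 0.0700+0.0102+0.4133+0.1450  ⇒  S_min = 613/960 m

S_min = 613/960 m = 0.6385 m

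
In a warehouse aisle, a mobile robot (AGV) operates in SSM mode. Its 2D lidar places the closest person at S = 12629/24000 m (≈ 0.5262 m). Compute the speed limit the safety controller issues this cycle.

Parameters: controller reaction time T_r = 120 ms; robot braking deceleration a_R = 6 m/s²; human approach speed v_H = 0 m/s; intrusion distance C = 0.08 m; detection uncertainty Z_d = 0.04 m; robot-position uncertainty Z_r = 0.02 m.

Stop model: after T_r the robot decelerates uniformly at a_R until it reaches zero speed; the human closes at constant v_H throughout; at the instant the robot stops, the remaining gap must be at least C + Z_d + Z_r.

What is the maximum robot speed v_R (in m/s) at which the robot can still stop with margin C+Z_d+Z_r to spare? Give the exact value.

quadratic (1/12)·v² + (3/25)·v + (-9269/24000) = 0
  disc = (3/25)² − 4·(1/12)·(-9269/24000) = 51529/360000 ; √disc = 227/600
  v_R = (−(3/25) + 227/600) / (2·(1/12)) = 31/20 m/s
check:
T_s = v_R/a_R = (31/20)/6 = 0.2583 s
robot in T_r: 1.5500·0.1200 = 0.1860 m
robot covers 1.5500·0.2583 − ½·6.0000·0.2583² = 0.2002 m while stopping
human over T_r+T_s: 0.0000·(0.1200+0.2583) = 0.0000 m
residual clearance needed = 0.0800+0.0400+0.0200 = 0.1400 m
sum ≈ 0.1860+0.2002+0.0000+0.1400 ≈ 0.5262 m = S ✓

v_R_max = 31/20 m/s = 1.5500 m/s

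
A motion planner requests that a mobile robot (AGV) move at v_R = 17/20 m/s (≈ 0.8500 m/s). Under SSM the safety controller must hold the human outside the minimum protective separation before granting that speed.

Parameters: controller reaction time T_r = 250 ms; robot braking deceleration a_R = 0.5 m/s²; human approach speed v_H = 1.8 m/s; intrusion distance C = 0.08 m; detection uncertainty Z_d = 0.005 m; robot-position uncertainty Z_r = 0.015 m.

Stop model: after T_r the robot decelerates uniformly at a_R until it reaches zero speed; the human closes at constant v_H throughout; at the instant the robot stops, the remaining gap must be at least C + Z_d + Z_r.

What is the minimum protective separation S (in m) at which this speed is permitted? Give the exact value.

T_s = v_R/a_R = (17/20)/(1/2) = 1.7000 s
robot in T_r: 0.8500·0.2500 = 0.2125 m
robot covers 0.8500·1.7000 − ½·0.5000·1.7000² = 0.7225 m while stopping
human closes 1.8000·1.9500 = 3.5100 m
residual clearance needed = 0.0800+0.0050+0.0150 = 0.1000 m
S_min ≈ 0.2125+0.7225+3.5100+0.1000  ⇒  S_min = 909/200 m

S_min = 909/200 m = 4.5450 m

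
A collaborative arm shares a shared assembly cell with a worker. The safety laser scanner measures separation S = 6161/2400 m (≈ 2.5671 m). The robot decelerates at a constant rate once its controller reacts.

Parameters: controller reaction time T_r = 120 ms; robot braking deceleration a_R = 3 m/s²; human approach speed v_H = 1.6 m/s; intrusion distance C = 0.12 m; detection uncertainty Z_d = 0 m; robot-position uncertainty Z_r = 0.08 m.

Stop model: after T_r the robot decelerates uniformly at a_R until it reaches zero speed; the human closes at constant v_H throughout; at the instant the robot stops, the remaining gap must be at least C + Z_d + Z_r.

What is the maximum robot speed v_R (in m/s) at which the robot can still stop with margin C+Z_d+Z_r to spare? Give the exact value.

at the boundary: (1/6)·v² + (49/75)·v + (-26101/12000) = 0
  disc = (49/75)² − 4·(1/6)·(-26101/12000) = 18769/10000 ; √disc = 137/100
  v_R = (−(49/75) + 137/100) / (2·(1/6)) = 43/20 m/s
check:
braking lasts T_s = (43/20)/3 = 0.7167 s
robot covers v_R·T_r = 2.1500·0.1200 = 0.2580 m before braking
braking distance = 2.1500²/(2·3.0000) = 0.7704 m
person approaches 1.6000·(0.1200+0.7167) = 1.3387 m
margins: 0.1200+0.0000+0.0800 = 0.2000 m
sum ≈ 0.2580+0.7704+1.3387+0.2000 ≈ 2.5671 m = S ✓

v_R_max = 43/20 m/s = 2.1500 m/s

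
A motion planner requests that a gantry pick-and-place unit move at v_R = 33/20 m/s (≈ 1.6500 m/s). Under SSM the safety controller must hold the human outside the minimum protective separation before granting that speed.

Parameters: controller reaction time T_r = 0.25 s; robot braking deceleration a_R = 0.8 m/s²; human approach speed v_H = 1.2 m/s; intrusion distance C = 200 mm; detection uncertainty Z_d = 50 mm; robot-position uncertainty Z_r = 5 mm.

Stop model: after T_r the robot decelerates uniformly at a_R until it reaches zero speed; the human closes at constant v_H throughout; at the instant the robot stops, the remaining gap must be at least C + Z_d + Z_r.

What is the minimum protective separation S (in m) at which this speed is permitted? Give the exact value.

S_min = 16461/3200 m = 5.1441 m

braking lasts T_s = (33/20)/(4/5) = 2.0625 s
robot in T_r: 1.6500·0.2500 = 0.4125 m
robot under decel: 1.6500²/(2·0.8000) = 1.7016 m
human closes 1.2000·2.3125 = 2.7750 m
C+Z_d+Z_r = 0.2000+0.0500+0.0050 = 0.2550 m
S_min ≈ 0.4125+1.7016+2.7750+0.2550  ⇒  S_min = 16461/3200 m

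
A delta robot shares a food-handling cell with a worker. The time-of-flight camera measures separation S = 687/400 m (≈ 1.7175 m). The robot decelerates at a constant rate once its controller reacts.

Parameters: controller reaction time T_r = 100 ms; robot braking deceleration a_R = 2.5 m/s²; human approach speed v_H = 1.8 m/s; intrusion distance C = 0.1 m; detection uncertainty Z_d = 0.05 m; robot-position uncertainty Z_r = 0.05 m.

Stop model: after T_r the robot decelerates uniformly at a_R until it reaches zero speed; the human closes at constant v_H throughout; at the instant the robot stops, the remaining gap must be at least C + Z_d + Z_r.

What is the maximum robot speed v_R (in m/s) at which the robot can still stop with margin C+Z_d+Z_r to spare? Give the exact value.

v_R_max = 5/4 m/s = 1.2500 m/s

at the boundary: (1/5)·v² + (41/50)·v + (-107/80) = 0
  disc = (41/50)² − 4·(1/5)·(-107/80) = 1089/625 ; √disc = 33/25
  v_R = (−(41/50) + 33/25) / (2·(1/5)) = 5/4 m/s
check:
T_s = v_R/a_R = (5/4)/(5/2) = 0.5000 s
robot covers v_R·T_r = 1.2500·0.1000 = 0.1250 m before braking
robot covers 1.2500·0.5000 − ½·2.5000·0.5000² = 0.3125 m while stopping
person approaches 1.8000·(0.1000+0.5000) = 1.0800 m
residual clearance needed = 0.1000+0.0500+0.0500 = 0.2000 m
sum ≈ 0.1250+0.3125+1.0800+0.2000 ≈ 1.7175 m = S ✓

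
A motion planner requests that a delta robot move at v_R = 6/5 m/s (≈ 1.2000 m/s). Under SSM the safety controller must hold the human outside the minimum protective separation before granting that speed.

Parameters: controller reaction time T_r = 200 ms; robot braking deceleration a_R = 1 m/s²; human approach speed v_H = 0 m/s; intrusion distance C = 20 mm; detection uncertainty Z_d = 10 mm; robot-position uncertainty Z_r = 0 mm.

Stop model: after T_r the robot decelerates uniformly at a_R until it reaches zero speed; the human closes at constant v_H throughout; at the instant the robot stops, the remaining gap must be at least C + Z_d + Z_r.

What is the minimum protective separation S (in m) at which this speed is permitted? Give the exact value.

T_s = v_R/a_R = (6/5)/1 = 1.2000 s
reaction-phase robot travel = 1.2000·0.2000 = 0.2400 m
robot under decel: 1.2000²/(2·1.0000) = 0.7200 m
human over T_r+T_s: 0.0000·(0.2000+1.2000) = 0.0000 m
residual clearance needed = 0.0200+0.0100+0.0000 = 0.0300 m
S_min ≈ 0.2400+0.7200+0.0000+0.0300  ⇒  S_min = 99/100 m

S_min = 99/100 m = 0.9900 m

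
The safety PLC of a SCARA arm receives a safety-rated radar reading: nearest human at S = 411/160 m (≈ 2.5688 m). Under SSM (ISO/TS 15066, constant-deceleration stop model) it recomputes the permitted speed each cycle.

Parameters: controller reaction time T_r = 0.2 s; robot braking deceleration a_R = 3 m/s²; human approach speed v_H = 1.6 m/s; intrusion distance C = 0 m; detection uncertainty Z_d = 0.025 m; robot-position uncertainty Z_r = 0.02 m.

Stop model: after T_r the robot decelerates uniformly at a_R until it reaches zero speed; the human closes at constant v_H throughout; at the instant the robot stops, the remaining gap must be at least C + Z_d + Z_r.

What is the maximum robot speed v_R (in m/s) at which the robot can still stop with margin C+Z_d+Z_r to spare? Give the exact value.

v_R_max = 41/20 m/s = 2.0500 m/s

collect terms ⇒ (1/6)·v_R² + (11/15)·v_R + (-1763/800) = 0
  disc = (11/15)² − 4·(1/6)·(-1763/800) = 289/144 ; √disc = 17/12
  v_R = (−(11/15) + 17/12) / (2·(1/6)) = 41/20 m/s
check:
stop time T_s = (41/20)/3 = 0.6833 s
robot covers v_R·T_r = 2.0500·0.2000 = 0.4100 m before braking
robot under decel: 2.0500²/(2·3.0000) = 0.7004 m
person approaches 1.6000·(0.2000+0.6833) = 1.4133 m
residual clearance needed = 0.0000+0.0250+0.0200 = 0.0450 m
sum ≈ 0.4100+0.7004+1.4133+0.0450 ≈ 2.5688 m = S ✓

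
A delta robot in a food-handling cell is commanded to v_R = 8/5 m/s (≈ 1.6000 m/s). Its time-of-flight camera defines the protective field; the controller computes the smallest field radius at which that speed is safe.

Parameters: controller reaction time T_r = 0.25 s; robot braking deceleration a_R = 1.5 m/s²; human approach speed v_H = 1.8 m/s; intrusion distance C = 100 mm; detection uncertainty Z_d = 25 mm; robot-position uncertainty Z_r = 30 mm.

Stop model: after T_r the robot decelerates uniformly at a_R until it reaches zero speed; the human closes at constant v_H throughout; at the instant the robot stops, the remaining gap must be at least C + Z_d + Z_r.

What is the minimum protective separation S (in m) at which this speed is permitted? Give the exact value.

braking lasts T_s = (8/5)/(3/2) = 1.0667 s
robot in T_r: 1.6000·0.2500 = 0.4000 m
robot covers 1.6000·1.0667 − ½·1.5000·1.0667² = 0.8533 m while stopping
person approaches 1.8000·(0.2500+1.0667) = 2.3700 m
C+Z_d+Z_r = 0.1000+0.0250+0.0300 = 0.1550 m
S_min ≈ 0.4000+0.8533+2.3700+0.1550  ⇒  S_min = 2267/600 m

S_min = 2267/600 m = 3.7783 m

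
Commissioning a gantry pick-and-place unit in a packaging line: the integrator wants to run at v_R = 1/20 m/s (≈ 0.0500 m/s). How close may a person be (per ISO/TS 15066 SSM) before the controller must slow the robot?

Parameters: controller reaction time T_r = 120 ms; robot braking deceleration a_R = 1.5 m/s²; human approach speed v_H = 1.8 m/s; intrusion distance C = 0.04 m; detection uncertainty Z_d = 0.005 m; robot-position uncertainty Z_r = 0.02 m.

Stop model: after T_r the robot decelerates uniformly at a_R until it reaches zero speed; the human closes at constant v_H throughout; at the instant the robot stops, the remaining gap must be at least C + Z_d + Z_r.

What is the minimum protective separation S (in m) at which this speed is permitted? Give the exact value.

S_min = 2087/6000 m = 0.3478 m

T_s = v_R/a_R = (1/20)/(3/2) = 0.0333 s
reaction-phase robot travel = 0.0500·0.1200 = 0.0060 m
braking distance = 0.0500²/(2·1.5000) = 0.0008 m
human closes 1.8000·0.1533 = 0.2760 m
C+Z_d+Z_r = 0.0400+0.0050+0.0200 = 0.0650 m
S_min ≈ 0.0060+0.0008+0.2760+0.0650  ⇒  S_min = 2087/6000 m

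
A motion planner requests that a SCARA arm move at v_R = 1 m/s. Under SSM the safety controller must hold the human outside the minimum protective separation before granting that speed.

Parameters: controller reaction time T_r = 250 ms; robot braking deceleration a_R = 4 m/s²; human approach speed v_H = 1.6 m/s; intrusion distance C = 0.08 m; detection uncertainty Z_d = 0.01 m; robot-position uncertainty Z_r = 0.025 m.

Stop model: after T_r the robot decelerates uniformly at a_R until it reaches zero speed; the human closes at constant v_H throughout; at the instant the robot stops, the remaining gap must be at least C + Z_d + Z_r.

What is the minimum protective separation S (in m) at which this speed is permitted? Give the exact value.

braking lasts T_s = 1/4 = 0.2500 s
reaction-phase robot travel = 1.0000·0.2500 = 0.2500 m
robot covers 1.0000·0.2500 − ½·4.0000·0.2500² = 0.1250 m while stopping
human over T_r+T_s: 1.6000·(0.2500+0.2500) = 0.8000 m
margins: 0.0800+0.0100+0.0250 = 0.1150 m
S_min ≈ 0.2500+0.1250+0.8000+0.1150  ⇒  S_min = 129/100 m

S_min = 129/100 m = 1.2900 m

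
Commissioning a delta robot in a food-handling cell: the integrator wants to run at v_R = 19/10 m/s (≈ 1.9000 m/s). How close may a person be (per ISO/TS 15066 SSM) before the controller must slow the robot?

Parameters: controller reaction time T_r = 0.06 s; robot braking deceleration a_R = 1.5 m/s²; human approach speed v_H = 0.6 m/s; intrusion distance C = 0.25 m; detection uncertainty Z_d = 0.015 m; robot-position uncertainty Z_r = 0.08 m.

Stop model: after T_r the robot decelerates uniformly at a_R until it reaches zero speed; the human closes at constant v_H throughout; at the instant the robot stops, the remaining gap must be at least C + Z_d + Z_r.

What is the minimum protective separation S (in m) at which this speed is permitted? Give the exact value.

stop time T_s = (19/10)/(3/2) = 1.2667 s
robot in T_r: 1.9000·0.0600 = 0.1140 m
braking distance = 1.9000²/(2·1.5000) = 1.2033 m
person approaches 0.6000·(0.0600+1.2667) = 0.7960 m
margins: 0.2500+0.0150+0.0800 = 0.3450 m
S_min ≈ 0.1140+1.2033+0.7960+0.3450  ⇒  S_min = 59/24 m

S_min = 59/24 m = 2.4583 m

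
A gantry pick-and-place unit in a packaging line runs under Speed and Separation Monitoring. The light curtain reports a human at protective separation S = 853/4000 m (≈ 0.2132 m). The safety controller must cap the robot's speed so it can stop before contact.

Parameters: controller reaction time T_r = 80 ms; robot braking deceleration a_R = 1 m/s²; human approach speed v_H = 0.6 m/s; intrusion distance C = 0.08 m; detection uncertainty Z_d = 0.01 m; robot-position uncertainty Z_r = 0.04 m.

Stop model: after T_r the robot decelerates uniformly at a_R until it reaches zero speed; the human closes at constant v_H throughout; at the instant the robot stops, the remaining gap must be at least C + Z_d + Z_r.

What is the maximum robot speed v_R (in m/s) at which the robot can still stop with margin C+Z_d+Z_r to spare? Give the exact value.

at the boundary: (1/2)·v² + (17/25)·v + (-141/4000) = 0
  disc = (17/25)² − 4·(1/2)·(-141/4000) = 5329/10000 ; √disc = 73/100
  v_R = (−(17/25) + 73/100) / (2·(1/2)) = 1/20 m/s
check:
stop time T_s = (1/20)/1 = 0.0500 s
robot covers v_R·T_r = 0.0500·0.0800 = 0.0040 m before braking
braking distance = 0.0500²/(2·1.0000) = 0.0013 m
person approaches 0.6000·(0.0800+0.0500) = 0.0780 m
residual clearance needed = 0.0800+0.0100+0.0400 = 0.1300 m
sum ≈ 0.0040+0.0013+0.0780+0.1300 ≈ 0.2132 m = S ✓

v_R_max = 1/20 m/s = 0.0500 m/s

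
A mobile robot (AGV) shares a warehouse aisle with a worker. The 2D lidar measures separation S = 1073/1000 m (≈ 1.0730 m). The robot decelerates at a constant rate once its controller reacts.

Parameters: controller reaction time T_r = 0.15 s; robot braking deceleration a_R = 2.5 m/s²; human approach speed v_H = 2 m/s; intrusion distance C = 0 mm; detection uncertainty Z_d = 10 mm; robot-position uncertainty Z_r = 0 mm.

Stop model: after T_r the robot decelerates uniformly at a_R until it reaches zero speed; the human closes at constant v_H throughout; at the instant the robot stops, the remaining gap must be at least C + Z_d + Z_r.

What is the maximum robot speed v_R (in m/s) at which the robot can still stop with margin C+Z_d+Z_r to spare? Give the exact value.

v_R_max = 7/10 m/s = 0.7000 m/s

at the boundary: (1/5)·v² + (19/20)·v + (-763/1000) = 0
  disc = (19/20)² − 4·(1/5)·(-763/1000) = 15129/10000 ; √disc = 123/100
  v_R = (−(19/20) + 123/100) / (2·(1/5)) = 7/10 m/s
check:
braking lasts T_s = (7/10)/(5/2) = 0.2800 s
robot covers v_R·T_r = 0.7000·0.1500 = 0.1050 m before braking
robot under decel: 0.7000²/(2·2.5000) = 0.0980 m
human over T_r+T_s: 2.0000·(0.1500+0.2800) = 0.8600 m
C+Z_d+Z_r = 0.0000+0.0100+0.0000 = 0.0100 m
sum ≈ 0.1050+0.0980+0.8600+0.0100 ≈ 1.0730 m = S ✓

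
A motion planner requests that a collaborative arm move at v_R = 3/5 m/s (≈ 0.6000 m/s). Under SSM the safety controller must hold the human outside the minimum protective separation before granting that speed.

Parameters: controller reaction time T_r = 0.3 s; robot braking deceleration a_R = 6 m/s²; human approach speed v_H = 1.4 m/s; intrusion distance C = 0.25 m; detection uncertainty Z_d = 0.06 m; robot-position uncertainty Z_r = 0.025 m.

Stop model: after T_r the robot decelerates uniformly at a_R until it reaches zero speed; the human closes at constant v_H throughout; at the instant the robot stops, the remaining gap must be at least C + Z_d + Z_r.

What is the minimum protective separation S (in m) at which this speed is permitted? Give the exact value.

S_min = 221/200 m = 1.1050 m

stop time T_s = (3/5)/6 = 0.1000 s
robot in T_r: 0.6000·0.3000 = 0.1800 m
braking distance = 0.6000²/(2·6.0000) = 0.0300 m
person approaches 1.4000·(0.3000+0.1000) = 0.5600 m
margins: 0.2500+0.0600+0.0250 = 0.3350 m
S_min ≈ 0.1800+0.0300+0.5600+0.3350  ⇒  S_min = 221/200 m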